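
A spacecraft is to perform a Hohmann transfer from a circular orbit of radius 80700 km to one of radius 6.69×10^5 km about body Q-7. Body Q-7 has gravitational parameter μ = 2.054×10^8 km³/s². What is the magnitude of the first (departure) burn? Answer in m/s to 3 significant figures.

Δv₁ = 16900 m/s

The Hohmann ellipse has a_t = (r₁ + r₂)/2 = 3.7485×10^5 km.
Circular speed at r = 80700 km: v_c = √(μ/r) = 50.45 km/s.
Vis-viva on the transfer ellipse at r = 80700 km gives v_t = √[μ(2/r − 1/a_t)] = 67.40 km/s.
Δv₁ = |v_t − v_c| = |67.40 − 50.45| = 16.95 km/s.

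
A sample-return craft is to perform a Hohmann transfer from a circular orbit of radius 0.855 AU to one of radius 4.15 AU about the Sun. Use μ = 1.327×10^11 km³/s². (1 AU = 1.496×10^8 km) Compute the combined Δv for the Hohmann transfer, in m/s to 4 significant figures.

Δv = 15340 m/s

In km: r₁ = 0.855 × 1.496×10^8 = 1.27908×10^8 km; r₂ = 4.15 × 1.496×10^8 = 6.2084×10^8 km.
Transfer-ellipse semi-major axis a_t = (r₁ + r₂)/2 = (1.27908×10^8 + 6.2084×10^8)/2 = 3.74374×10^8 km.
At r₁ the circular-orbit speed is v₁ = √(μ/r₁) = 32.210 km/s.
Transfer-orbit speed at r₁ (vis-viva): v_p = √[μ(2/r₁ − 1/a_t)] = 41.479 km/s.
First burn Δv₁ = |v_p − v₁| = 9.269 km/s.
At r₂, v₂ = √(μ/r₂) = 14.62 km/s.
Transfer-orbit speed at r₂: v_a = √[μ(2/r₂ − 1/a_t)] = 8.546 km/s.
Second burn Δv₂ = |v₂ − v_a| = 6.074 km/s.
Total Δv = Δv₁ + Δv₂ = 15.34 km/s.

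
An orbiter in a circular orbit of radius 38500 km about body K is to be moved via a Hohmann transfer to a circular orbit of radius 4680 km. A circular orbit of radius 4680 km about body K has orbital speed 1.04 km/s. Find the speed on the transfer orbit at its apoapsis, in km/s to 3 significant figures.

v = 0.169 km/s

From the circular-orbit relation v² = μ/r at r = 4680 km: μ = v²r = (1.04)² × 4680 = 5061.89 km³/s².
Transfer-ellipse semi-major axis a_t = (r₁ + r₂)/2 = (38500 + 4680)/2 = 21590 km.
At apoapsis, r = 38500 km.
Applying v² = μ(2/r − 1/a_t): v = 0.1688 km/s.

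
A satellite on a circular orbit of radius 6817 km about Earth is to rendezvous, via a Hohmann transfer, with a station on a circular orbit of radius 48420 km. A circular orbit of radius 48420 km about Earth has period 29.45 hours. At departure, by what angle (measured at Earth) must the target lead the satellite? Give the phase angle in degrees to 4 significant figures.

From Kepler's third law T² = 4π²r³/μ at r = 48420 km, T = 29.45 hours = 29.45 × 3600 s = 1.0602×10^5 s: μ = 4π²r³/T² = 3.98711×10^5 km³/s².
Transfer-ellipse semi-major axis a_t = (r₁ + r₂)/2 = (6817 + 48420)/2 = 27618.5 km.
The half-period of the transfer ellipse is t = π√(a_t³/μ) = 22836 s.
Target angular speed ω₂ = √(μ/r₂³) = 5.9264×10^-5 rad/s.
Angle swept by the target during transfer: ω₂·t = 1.3534 rad = 77.54°.
Arrival is 180° from departure on the ellipse, so φ = 180° − 77.54° = 102.5°.

φ = 102.5°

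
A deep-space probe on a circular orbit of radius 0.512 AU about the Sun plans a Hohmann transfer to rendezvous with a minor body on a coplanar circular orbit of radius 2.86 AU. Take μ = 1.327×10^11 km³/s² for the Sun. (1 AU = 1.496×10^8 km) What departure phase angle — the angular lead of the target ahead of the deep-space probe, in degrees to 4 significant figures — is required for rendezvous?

In km: r₁ = 0.512 × 1.496×10^8 = 7.65952×10^7 km; r₂ = 2.86 × 1.496×10^8 = 4.27856×10^8 km.
Transfer-ellipse semi-major axis a_t = (r₁ + r₂)/2 = (7.65952×10^7 + 4.27856×10^8)/2 = 2.522256×10^8 km.
Transfer time t = π√(a_t³/μ) = 3.455×10^7 s.
Target angular speed ω₂ = √(μ/r₂³) = 4.116×10^-8 rad/s.
Angle swept by the target during transfer: ω₂·t = 1.422 rad = 81.47°.
Arrival is 180° from departure on the ellipse, so φ = 180° − 81.47° = 98.53°.

φ = 98.53°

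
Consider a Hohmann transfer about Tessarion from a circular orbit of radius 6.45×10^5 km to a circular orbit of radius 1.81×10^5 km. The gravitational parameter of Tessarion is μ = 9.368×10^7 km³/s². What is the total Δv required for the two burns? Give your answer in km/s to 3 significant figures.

Δv = 9.75 km/s

Semi-major axis of the transfer orbit: a_t = (6.450×10^5 + 1.810×10^5)/2 = 4.130×10^5 km.
Circular speed at r₁: v₁ = √(μ/r₁) = √(9.368×10^7/6.450×10^5) = 12.0516 km/s.
On the transfer ellipse at r₁, vis-viva equation gives v_a = √[μ(2/r₁ − 1/a_t)] = 7.97825 km/s.
First burn Δv₁ = |v_a − v₁| = 4.073 km/s.
At r₂, v₂ = √(μ/r₂) = 22.750 km/s.
Transfer-orbit speed at r₂: v_p = √[μ(2/r₂ − 1/a_t)] = 28.431 km/s.
Second burn Δv₂ = |v₂ − v_p| = 5.681 km/s.
Δv = Δv₁ + Δv₂ = 4.073 + 5.681 = 9.754 km/s.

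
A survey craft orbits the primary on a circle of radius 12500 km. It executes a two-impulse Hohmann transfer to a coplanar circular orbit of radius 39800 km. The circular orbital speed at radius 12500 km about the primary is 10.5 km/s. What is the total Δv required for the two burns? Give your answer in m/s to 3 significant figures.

From the circular-orbit relation v² = μ/r at r = 12500 km: μ = v²r = (10.5)² × 12500 = 1.37812×10^6 km³/s².
The Hohmann ellipse has a_t = (r₁ + r₂)/2 = 26150 km.
Circular speed at r₁: v₁ = √(μ/r₁) = √(1.37812×10^6/12500) = 10.500 km/s.
On the transfer ellipse at r₁, v² = μ(2/r − 1/a) gives v_p = √[μ(2/r₁ − 1/a_t)] = 12.954 km/s.
First burn Δv₁ = |v_p − v₁| = 2.454 km/s.
At r₂, v₂ = √(μ/r₂) = 5.884 km/s.
Transfer-orbit speed at r₂: v_a = √[μ(2/r₂ − 1/a_t)] = 4.068 km/s.
Second burn Δv₂ = |v₂ − v_a| = 1.816 km/s.
Δv = Δv₁ + Δv₂ = 2.454 + 1.816 = 4.270 km/s.

Δv = 4270 m/s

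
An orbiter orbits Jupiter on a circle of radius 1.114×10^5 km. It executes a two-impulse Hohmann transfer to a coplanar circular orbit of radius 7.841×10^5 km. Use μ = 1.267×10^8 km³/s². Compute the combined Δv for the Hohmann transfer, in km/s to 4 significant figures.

Δv = 17.28 km/s

Semi-major axis of the transfer orbit: a_t = (1.114×10^5 + 7.841×10^5)/2 = 4.4775×10^5 km.
At r₁ the circular-orbit speed is v₁ = √(μ/r₁) = 33.725 km/s.
On the transfer ellipse at r₁, vis-viva equation gives v_p = √[μ(2/r₁ − 1/a_t)] = 44.629 km/s.
First burn Δv₁ = |v_p − v₁| = 10.904 km/s.
Circular speed at r₂: v₂ = √(μ/r₂) = 12.7117 km/s.
Transfer-orbit speed at r₂: v_a = √[μ(2/r₂ − 1/a_t)] = 6.34056 km/s.
Second burn Δv₂ = |v₂ − v_a| = 6.3711 km/s.
Δv = Δv₁ + Δv₂ = 10.904 + 6.3711 = 17.28 km/s.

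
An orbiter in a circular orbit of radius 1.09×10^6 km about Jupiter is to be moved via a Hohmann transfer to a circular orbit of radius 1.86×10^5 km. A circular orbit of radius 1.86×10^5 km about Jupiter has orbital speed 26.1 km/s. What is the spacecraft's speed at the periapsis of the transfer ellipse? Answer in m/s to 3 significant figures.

v = 34100 m/s

From the circular-orbit relation v² = μ/r at r = 1.86×10^5 km: μ = v²r = (26.1)² × 1.86×10^5 = 1.26705×10^8 km³/s².
Semi-major axis of the transfer orbit: a_t = (1.090×10^6 + 1.860×10^5)/2 = 6.380×10^5 km.
At periapsis, r = 1.860×10^5 km.
Applying v² = μ(2/r − 1/a_t): v = 34.11 km/s.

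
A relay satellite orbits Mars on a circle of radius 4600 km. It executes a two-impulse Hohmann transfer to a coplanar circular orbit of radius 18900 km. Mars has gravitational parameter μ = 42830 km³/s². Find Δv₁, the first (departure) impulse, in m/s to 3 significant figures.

Δv₁ = 819 m/s

Semi-major axis of the transfer orbit: a_t = (4600 + 18900)/2 = 11750 km.
On the circular orbit at r = 4600 km, v_c = √(μ/r) = 3.0514 km/s.
Vis-viva on the transfer ellipse at r = 4600 km gives v_t = √[μ(2/r − 1/a_t)] = 3.8700 km/s.
Δv₁ = |v_t − v_c| = |3.8700 − 3.0514| = 0.8186 km/s.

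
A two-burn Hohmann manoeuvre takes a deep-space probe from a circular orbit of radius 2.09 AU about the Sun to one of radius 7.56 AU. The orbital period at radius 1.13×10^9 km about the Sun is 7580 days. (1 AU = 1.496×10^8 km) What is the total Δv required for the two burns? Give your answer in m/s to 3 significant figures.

From Kepler's third law T² = 4π²r³/μ at r = 1.13×10^9 km, T = 7580 days = 7580 × 86400 s = 6.54912×10^8 s: μ = 4π²r³/T² = 1.32810×10^11 km³/s².
In km: r₁ = 2.09 × 1.496×10^8 = 3.12664×10^8 km; r₂ = 7.56 × 1.496×10^8 = 1.130976×10^9 km.
Transfer-ellipse semi-major axis a_t = (r₁ + r₂)/2 = (3.12664×10^8 + 1.130976×10^9)/2 = 7.2182×10^8 km.
Circular speed at r₁: v₁ = √(μ/r₁) = √(1.32810×10^11/3.12664×10^8) = 20.6099 km/s.
On the transfer ellipse at r₁, vis-viva equation gives v_p = √[μ(2/r₁ − 1/a_t)] = 25.7981 km/s.
First burn Δv₁ = |v_p − v₁| = 5.1882 km/s.
At r₂, v₂ = √(μ/r₂) = 10.8365 km/s.
Transfer-orbit speed at r₂: v_a = √[μ(2/r₂ − 1/a_t)] = 7.13202 km/s.
Second burn Δv₂ = |v₂ − v_a| = 3.7045 km/s.
Δv = Δv₁ + Δv₂ = 5.1882 + 3.7045 = 8.893 km/s.

Δv = 8890 m/s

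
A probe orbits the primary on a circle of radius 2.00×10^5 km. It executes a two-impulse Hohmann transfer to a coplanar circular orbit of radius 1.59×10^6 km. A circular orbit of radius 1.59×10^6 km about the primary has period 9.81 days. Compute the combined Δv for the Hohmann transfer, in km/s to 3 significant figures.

From Kepler's third law T² = 4π²r³/μ at r = 1.59×10^6 km, T = 9.81 days = 9.81 × 86400 s = 8.47584×10^5 s: μ = 4π²r³/T² = 2.20895×10^8 km³/s².
The Hohmann ellipse has a_t = (r₁ + r₂)/2 = 8.950×10^5 km.
At r₁ the circular-orbit speed is v₁ = √(μ/r₁) = 33.234 km/s.
On the transfer ellipse at r₁, v² = μ(2/r − 1/a) gives v_p = √[μ(2/r₁ − 1/a_t)] = 44.296 km/s.
First burn Δv₁ = |v_p − v₁| = 11.062 km/s.
At r₂, v₂ = √(μ/r₂) = 11.78675 km/s.
Transfer-orbit speed at r₂: v_a = √[μ(2/r₂ − 1/a_t)] = 5.571828 km/s.
Second burn Δv₂ = |v₂ − v_a| = 6.2149 km/s.
Total Δv = Δv₁ + Δv₂ = 17.28 km/s.

Δv = 17.3 km/s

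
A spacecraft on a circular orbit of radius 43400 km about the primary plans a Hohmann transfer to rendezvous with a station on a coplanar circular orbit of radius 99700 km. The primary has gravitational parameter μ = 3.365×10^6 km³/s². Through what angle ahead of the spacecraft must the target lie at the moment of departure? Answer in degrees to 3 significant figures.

φ = 70.6°

Semi-major axis of the transfer orbit: a_t = (43400 + 99700)/2 = 71550 km.
The half-period of the transfer ellipse is t = π√(a_t³/μ) = 32780 s.
The target's mean motion on its circular orbit is ω₂ = √(μ/r₂³) = 5.827×10^-5 rad/s.
Angle swept by the target during transfer: ω₂·t = 1.910 rad = 109.4°.
Arrival is 180° from departure on the ellipse, so φ = 180° − 109.4° = 70.6°.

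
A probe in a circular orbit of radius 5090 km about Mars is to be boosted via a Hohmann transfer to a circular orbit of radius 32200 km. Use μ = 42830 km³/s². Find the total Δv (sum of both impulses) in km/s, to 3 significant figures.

The Hohmann ellipse has a_t = (r₁ + r₂)/2 = 18645 km.
At r₁ the circular-orbit speed is v₁ = √(μ/r₁) = 2.9008 km/s.
Transfer-orbit speed at r₁ (vis-viva): v_p = √[μ(2/r₁ − 1/a_t)] = 3.8121 km/s.
First burn Δv₁ = |v_p − v₁| = 0.9113 km/s.
At r₂, v₂ = √(μ/r₂) = 1.1533 km/s.
Transfer-orbit speed at r₂: v_a = √[μ(2/r₂ − 1/a_t)] = 0.60259 km/s.
Second burn Δv₂ = |v₂ − v_a| = 0.5507 km/s.
Δv = Δv₁ + Δv₂ = 0.9113 + 0.5507 = 1.462 km/s.

Δv = 1.46 km/s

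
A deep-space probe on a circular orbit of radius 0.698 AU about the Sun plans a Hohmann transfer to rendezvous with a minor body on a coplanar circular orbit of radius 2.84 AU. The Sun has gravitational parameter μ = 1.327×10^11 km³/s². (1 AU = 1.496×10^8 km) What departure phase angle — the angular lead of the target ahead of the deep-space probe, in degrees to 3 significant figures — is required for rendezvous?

φ = 91.5°

In km: r₁ = 0.698 × 1.496×10^8 = 1.044208×10^8 km; r₂ = 2.84 × 1.496×10^8 = 4.24864×10^8 km.
The Hohmann ellipse has a_t = (r₁ + r₂)/2 = 2.646424×10^8 km.
Transfer time t = π√(a_t³/μ) = 3.7128×10^7 s.
Target angular speed ω₂ = √(μ/r₂³) = 4.1597×10^-8 rad/s.
Angle swept by the target during transfer: ω₂·t = 1.5444 rad = 88.49°.
The deep-space probe traverses 180° on the transfer ellipse, so the target must lead by 180° − 88.49° = 91.5°.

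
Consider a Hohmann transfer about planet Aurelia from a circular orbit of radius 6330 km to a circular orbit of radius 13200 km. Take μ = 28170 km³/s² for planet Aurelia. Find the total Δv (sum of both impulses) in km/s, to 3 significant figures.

Semi-major axis of the transfer orbit: a_t = (6330 + 13200)/2 = 9765 km.
At r₁ the circular-orbit speed is v₁ = √(μ/r₁) = 2.1096 km/s.
Transfer-orbit speed at r₁ (v² = μ(2/r − 1/a)): v_p = √[μ(2/r₁ − 1/a_t)] = 2.4527 km/s.
First burn Δv₁ = |v_p − v₁| = 0.3431 km/s.
At r₂, v₂ = √(μ/r₂) = 1.4609 km/s.
Transfer-orbit speed at r₂: v_a = √[μ(2/r₂ − 1/a_t)] = 1.1762 km/s.
Second burn Δv₂ = |v₂ − v_a| = 0.2847 km/s.
Δv = Δv₁ + Δv₂ = 0.3431 + 0.2847 = 0.6278 km/s.

Δv = 0.628 km/s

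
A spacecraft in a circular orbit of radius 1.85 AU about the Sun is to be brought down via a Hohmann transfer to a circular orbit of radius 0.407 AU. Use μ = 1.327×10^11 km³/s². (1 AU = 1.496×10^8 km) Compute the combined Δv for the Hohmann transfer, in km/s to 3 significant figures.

In km: r₁ = 1.85 × 1.496×10^8 = 2.7676×10^8 km; r₂ = 0.407 × 1.496×10^8 = 6.08872×10^7 km.
Semi-major axis of the transfer orbit: a_t = (2.7676×10^8 + 6.08872×10^7)/2 = 1.688236×10^8 km.
Circular speed at r₁: v₁ = √(μ/r₁) = √(1.327×10^11/2.7676×10^8) = 21.897 km/s.
Transfer-orbit speed at r₁ (v² = μ(2/r − 1/a)): v_a = √[μ(2/r₁ − 1/a_t)] = 13.150 km/s.
First burn Δv₁ = |v_a − v₁| = 8.747 km/s.
At r₂, v₂ = √(μ/r₂) = 46.68 km/s.
Transfer-orbit speed at r₂: v_p = √[μ(2/r₂ − 1/a_t)] = 59.77 km/s.
Second burn Δv₂ = |v₂ − v_p| = 13.09 km/s.
Total Δv = Δv₁ + Δv₂ = 21.84 km/s.

Δv = 21.8 km/s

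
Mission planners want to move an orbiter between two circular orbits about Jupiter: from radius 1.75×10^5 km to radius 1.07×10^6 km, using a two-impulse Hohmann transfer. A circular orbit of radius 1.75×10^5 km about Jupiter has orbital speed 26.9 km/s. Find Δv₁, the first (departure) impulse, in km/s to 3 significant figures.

From the circular-orbit relation v² = μ/r at r = 1.75×10^5 km: μ = v²r = (26.9)² × 1.75×10^5 = 1.26632×10^8 km³/s².
The Hohmann ellipse has a_t = (r₁ + r₂)/2 = 6.225×10^5 km.
Circular speed at r = 1.750×10^5 km: v_c = √(μ/r) = 26.900 km/s.
Vis-viva on the transfer ellipse at r = 1.750×10^5 km gives v_t = √[μ(2/r − 1/a_t)] = 35.267 km/s.
Δv₁ = |v_t − v_c| = |35.267 − 26.900| = 8.367 km/s.

Δv₁ = 8.37 km/s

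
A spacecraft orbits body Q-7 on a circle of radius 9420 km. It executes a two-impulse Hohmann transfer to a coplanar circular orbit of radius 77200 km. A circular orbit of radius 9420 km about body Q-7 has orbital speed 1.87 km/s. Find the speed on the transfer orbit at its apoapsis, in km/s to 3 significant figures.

From the circular-orbit relation v² = μ/r at r = 9420 km: μ = v²r = (1.87)² × 9420 = 32940.8 km³/s².
Semi-major axis of the transfer orbit: a_t = (9420 + 77200)/2 = 43310 km.
At apoapsis, r = 77200 km.
Applying v² = μ(2/r − 1/a_t): v = 0.3046 km/s.

v = 0.305 km/s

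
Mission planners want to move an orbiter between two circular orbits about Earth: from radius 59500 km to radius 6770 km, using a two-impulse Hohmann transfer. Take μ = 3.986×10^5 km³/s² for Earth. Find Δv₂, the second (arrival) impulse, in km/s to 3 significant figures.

Δv₂ = 2.61 km/s

The Hohmann ellipse has a_t = (r₁ + r₂)/2 = 33135 km.
Circular speed at r = 6770 km: v_c = √(μ/r) = 7.6732 km/s.
Vis-viva on the transfer ellipse at r = 6770 km gives v_t = √[μ(2/r − 1/a_t)] = 10.282 km/s.
Δv₂ = |v_t − v_c| = |10.282 − 7.6732| = 2.609 km/s.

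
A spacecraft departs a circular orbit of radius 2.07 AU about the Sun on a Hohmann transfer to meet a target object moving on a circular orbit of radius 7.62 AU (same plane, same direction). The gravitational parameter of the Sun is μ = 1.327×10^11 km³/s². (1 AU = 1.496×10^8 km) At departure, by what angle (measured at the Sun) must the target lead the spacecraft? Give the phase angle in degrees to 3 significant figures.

In km: r₁ = 2.07 × 1.496×10^8 = 3.09672×10^8 km; r₂ = 7.62 × 1.496×10^8 = 1.139952×10^9 km.
The Hohmann ellipse has a_t = (r₁ + r₂)/2 = 7.24812×10^8 km.
The half-period of the transfer ellipse is t = π√(a_t³/μ) = 1.6829×10^8 s.
The target's mean motion on its circular orbit is ω₂ = √(μ/r₂³) = 9.4647×10^-9 rad/s.
Angle swept by the target during transfer: ω₂·t = 1.5928 rad = 91.26°.
Arrival is 180° from departure on the ellipse, so φ = 180° − 91.26° = 88.7°.

φ = 88.7°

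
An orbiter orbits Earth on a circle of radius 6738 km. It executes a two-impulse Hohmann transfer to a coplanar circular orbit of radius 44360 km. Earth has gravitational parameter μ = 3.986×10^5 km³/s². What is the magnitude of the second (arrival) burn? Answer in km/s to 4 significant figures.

Semi-major axis of the transfer orbit: a_t = (6738 + 44360)/2 = 25549 km.
On the circular orbit at r = 44360 km, v_c = √(μ/r) = 2.9976 km/s.
Transfer-orbit speed at the same r (vis-viva, a = a_t): v_t = √[μ(2/r − 1/a_t)] = 1.5394 km/s.
Δv₂ = |v_t − v_c| = |1.5394 − 2.9976| = 1.458 km/s.

Δv₂ = 1.458 km/s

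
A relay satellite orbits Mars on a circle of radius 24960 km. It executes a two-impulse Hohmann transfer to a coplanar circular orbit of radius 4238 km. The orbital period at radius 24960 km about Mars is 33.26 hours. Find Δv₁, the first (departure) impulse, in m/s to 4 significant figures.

Δv₁ = 604.1 m/s

From Kepler's third law T² = 4π²r³/μ at r = 24960 km, T = 33.26 hours = 33.26 × 3600 s = 1.19736×10^5 s: μ = 4π²r³/T² = 42819.7 km³/s².
Transfer-ellipse semi-major axis a_t = (r₁ + r₂)/2 = (24960 + 4238)/2 = 14599 km.
Circular speed at r = 24960 km: v_c = √(μ/r) = 1.3098 km/s.
Transfer-orbit speed at the same r (vis-viva, a = a_t): v_t = √[μ(2/r − 1/a_t)] = 0.70570 km/s.
Δv₁ = |v_t − v_c| = |0.70570 − 1.3098| = 0.6041 km/s.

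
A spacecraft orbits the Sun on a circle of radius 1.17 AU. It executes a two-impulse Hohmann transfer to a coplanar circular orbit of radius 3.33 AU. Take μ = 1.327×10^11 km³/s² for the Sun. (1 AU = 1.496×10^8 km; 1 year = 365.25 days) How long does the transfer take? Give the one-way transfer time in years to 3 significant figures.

t = 1.69 years

In km: r₁ = 1.17 × 1.496×10^8 = 1.75032×10^8 km; r₂ = 3.33 × 1.496×10^8 = 4.98168×10^8 km.
Semi-major axis of the transfer orbit: a_t = (1.75032×10^8 + 4.98168×10^8)/2 = 3.366×10^8 km.
Transfer time t = π√(a_t³/μ) = π√((3.366×10^8)³ / 1.327×10^11) = 5.326×10^7 s.
Converting: 5.326×10^7 s ÷ 3.15576×10^7 s/year (365.25 × 86400) = 1.69 years.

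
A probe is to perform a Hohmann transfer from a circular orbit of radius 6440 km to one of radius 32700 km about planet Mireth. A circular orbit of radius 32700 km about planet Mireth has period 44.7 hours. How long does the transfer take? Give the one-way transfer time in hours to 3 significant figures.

From Kepler's third law T² = 4π²r³/μ at r = 32700 km, T = 44.7 hours = 44.7 × 3600 s = 1.6092×10^5 s: μ = 4π²r³/T² = 53306.8 km³/s².
The Hohmann ellipse has a_t = (r₁ + r₂)/2 = 19570 km.
By Kepler's third law the transfer-orbit period is T = 2π√(a_t³/μ), so t = T/2 = 37250 s.
Converting: 37250 s ÷ 3600 s/hour = 10.3 hours.

t = 10.3 hours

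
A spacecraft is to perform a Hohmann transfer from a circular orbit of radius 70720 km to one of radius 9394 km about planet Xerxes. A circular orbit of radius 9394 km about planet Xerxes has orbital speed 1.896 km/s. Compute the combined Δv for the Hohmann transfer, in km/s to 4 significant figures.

From the circular-orbit relation v² = μ/r at r = 9394 km: μ = v²r = (1.896)² × 9394 = 33769.7 km³/s².
Semi-major axis of the transfer orbit: a_t = (70720 + 9394)/2 = 40057 km.
At r₁ the circular-orbit speed is v₁ = √(μ/r₁) = 0.6910 km/s.
Transfer-orbit speed at r₁ (vis-viva equation): v_a = √[μ(2/r₁ − 1/a_t)] = 0.3346 km/s.
First burn Δv₁ = |v_a − v₁| = 0.3564 km/s.
At r₂, v₂ = √(μ/r₂) = 1.8960 km/s.
Transfer-orbit speed at r₂: v_p = √[μ(2/r₂ − 1/a_t)] = 2.5192 km/s.
Second burn Δv₂ = |v₂ − v_p| = 0.6232 km/s.
Δv = Δv₁ + Δv₂ = 0.3564 + 0.6232 = 0.9796 km/s.

Δv = 0.9796 km/s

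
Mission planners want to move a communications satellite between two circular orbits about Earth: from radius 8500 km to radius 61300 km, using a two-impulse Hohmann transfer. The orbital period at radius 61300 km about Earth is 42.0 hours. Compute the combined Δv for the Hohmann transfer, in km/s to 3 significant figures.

Δv = 3.52 km/s

From Kepler's third law T² = 4π²r³/μ at r = 61300 km, T = 42.0 hours = 42.0 × 3600 s = 1.512×10^5 s: μ = 4π²r³/T² = 3.97775×10^5 km³/s².
Semi-major axis of the transfer orbit: a_t = (8500 + 61300)/2 = 34900 km.
At r₁ the circular-orbit speed is v₁ = √(μ/r₁) = 6.8408 km/s.
Transfer-orbit speed at r₁ (vis-viva): v_p = √[μ(2/r₁ − 1/a_t)] = 9.0662 km/s.
First burn Δv₁ = |v_p − v₁| = 2.2254 km/s.
At r₂, v₂ = √(μ/r₂) = 2.5473 km/s.
Transfer-orbit speed at r₂: v_a = √[μ(2/r₂ − 1/a_t)] = 1.2571 km/s.
Second burn Δv₂ = |v₂ − v_a| = 1.2902 km/s.
Total Δv = Δv₁ + Δv₂ = 3.516 km/s.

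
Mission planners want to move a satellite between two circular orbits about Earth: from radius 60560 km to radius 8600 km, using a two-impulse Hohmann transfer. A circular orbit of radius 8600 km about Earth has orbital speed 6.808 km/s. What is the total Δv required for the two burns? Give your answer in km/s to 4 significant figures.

From the circular-orbit relation v² = μ/r at r = 8600 km: μ = v²r = (6.808)² × 8600 = 3.98600×10^5 km³/s².
Semi-major axis of the transfer orbit: a_t = (60560 + 8600)/2 = 34580 km.
Circular speed at r₁: v₁ = √(μ/r₁) = √(3.98600×10^5/60560) = 2.5655 km/s.
On the transfer ellipse at r₁, v² = μ(2/r − 1/a) gives v_a = √[μ(2/r₁ − 1/a_t)] = 1.2794 km/s.
First burn Δv₁ = |v_a − v₁| = 1.2861 km/s.
Circular speed at r₂: v₂ = √(μ/r₂) = 6.8080 km/s.
Transfer-orbit speed at r₂: v_p = √[μ(2/r₂ − 1/a_t)] = 9.0095 km/s.
Second burn Δv₂ = |v₂ − v_p| = 2.2015 km/s.
Total Δv = Δv₁ + Δv₂ = 3.488 km/s.

Δv = 3.488 km/s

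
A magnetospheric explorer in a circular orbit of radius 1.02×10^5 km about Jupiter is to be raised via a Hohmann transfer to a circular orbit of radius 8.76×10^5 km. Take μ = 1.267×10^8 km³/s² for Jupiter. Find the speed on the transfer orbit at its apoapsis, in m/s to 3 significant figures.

v = 5490 m/s

Transfer-ellipse semi-major axis a_t = (r₁ + r₂)/2 = (1.020×10^5 + 8.760×10^5)/2 = 4.890×10^5 km.
At apoapsis, r = 8.760×10^5 km.
From the vis-viva equation, v = √[μ(2/r − 1/a_t)] = 5.493 km/s.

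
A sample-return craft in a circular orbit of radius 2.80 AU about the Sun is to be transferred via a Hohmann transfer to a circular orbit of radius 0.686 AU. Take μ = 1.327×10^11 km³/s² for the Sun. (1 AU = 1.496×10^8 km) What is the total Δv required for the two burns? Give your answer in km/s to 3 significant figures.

Δv = 16.2 km/s

In km: r₁ = 2.80 × 1.496×10^8 = 4.1888×10^8 km; r₂ = 0.686 × 1.496×10^8 = 1.026256×10^8 km.
Semi-major axis of the transfer orbit: a_t = (4.1888×10^8 + 1.026256×10^8)/2 = 2.607528×10^8 km.
Circular speed at r₁: v₁ = √(μ/r₁) = √(1.327×10^11/4.1888×10^8) = 17.799 km/s.
Transfer-orbit speed at r₁ (vis-viva): v_a = √[μ(2/r₁ − 1/a_t)] = 11.166 km/s.
First burn Δv₁ = |v_a − v₁| = 6.633 km/s.
Circular speed at r₂: v₂ = √(μ/r₂) = 35.959 km/s.
Transfer-orbit speed at r₂: v_p = √[μ(2/r₂ − 1/a_t)] = 45.576 km/s.
Second burn Δv₂ = |v₂ − v_p| = 9.617 km/s.
Total Δv = Δv₁ + Δv₂ = 16.25 km/s.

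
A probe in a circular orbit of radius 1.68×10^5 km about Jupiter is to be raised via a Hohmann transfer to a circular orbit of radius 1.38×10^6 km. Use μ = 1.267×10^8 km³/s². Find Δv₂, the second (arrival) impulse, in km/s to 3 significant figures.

The Hohmann ellipse has a_t = (r₁ + r₂)/2 = 7.740×10^5 km.
On the circular orbit at r = 1.380×10^6 km, v_c = √(μ/r) = 9.582 km/s.
Vis-viva on the transfer ellipse at r = 1.380×10^6 km gives v_t = √[μ(2/r − 1/a_t)] = 4.464 km/s.
Δv₂ = |v_t − v_c| = |4.464 − 9.582| = 5.118 km/s.

Δv₂ = 5.12 km/s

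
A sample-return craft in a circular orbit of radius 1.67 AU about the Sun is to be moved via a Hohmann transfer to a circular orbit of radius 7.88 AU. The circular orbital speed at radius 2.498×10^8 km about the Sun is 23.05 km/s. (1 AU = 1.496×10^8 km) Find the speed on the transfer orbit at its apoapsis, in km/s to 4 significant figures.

From the circular-orbit relation v² = μ/r at r = 2.498×10^8 km: μ = v²r = (23.05)² × 2.498×10^8 = 1.32719×10^11 km³/s².
In km: r₁ = 1.67 × 1.496×10^8 = 2.49832×10^8 km; r₂ = 7.88 × 1.496×10^8 = 1.178848×10^9 km.
Semi-major axis of the transfer orbit: a_t = (2.49832×10^8 + 1.178848×10^9)/2 = 7.1434×10^8 km.
The apoapsis of the transfer ellipse is at r = 1.178848×10^9 km.
Vis-viva: v = √[μ(2/r − 1/a_t)] = √[1.32719×10^11 × (2/1.178848×10^9 − 1/7.1434×10^8)] = 6.275 km/s.

v = 6.275 km/s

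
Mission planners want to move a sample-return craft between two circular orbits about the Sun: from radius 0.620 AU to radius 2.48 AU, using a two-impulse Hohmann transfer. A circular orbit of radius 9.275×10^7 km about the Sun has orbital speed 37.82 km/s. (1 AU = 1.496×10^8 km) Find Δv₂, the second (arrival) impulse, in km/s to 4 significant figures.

From the circular-orbit relation v² = μ/r at r = 9.275×10^7 km: μ = v²r = (37.82)² × 9.275×10^7 = 1.32665×10^11 km³/s².
In km: r₁ = 0.620 × 1.496×10^8 = 9.2752×10^7 km; r₂ = 2.48 × 1.496×10^8 = 3.71008×10^8 km.
Semi-major axis of the transfer orbit: a_t = (9.2752×10^7 + 3.71008×10^8)/2 = 2.3188×10^8 km.
Circular speed at r = 3.71008×10^8 km: v_c = √(μ/r) = 18.91 km/s.
Transfer-orbit speed at the same r (vis-viva, a = a_t): v_t = √[μ(2/r − 1/a_t)] = 11.96 km/s.
Δv₂ = |v_t − v_c| = |11.96 − 18.91| = 6.950 km/s.

Δv₂ = 6.950 km/s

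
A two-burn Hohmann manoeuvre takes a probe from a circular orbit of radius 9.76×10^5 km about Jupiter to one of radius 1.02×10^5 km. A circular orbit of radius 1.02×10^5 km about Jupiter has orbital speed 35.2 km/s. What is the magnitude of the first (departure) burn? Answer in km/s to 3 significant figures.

From the circular-orbit relation v² = μ/r at r = 1.02×10^5 km: μ = v²r = (35.2)² × 1.02×10^5 = 1.26382×10^8 km³/s².
The Hohmann ellipse has a_t = (r₁ + r₂)/2 = 5.390×10^5 km.
On the circular orbit at r = 9.760×10^5 km, v_c = √(μ/r) = 11.379 km/s.
Transfer-orbit speed at the same r (vis-viva, a = a_t): v_t = √[μ(2/r − 1/a_t)] = 4.9502 km/s.
Δv₁ = |v_t − v_c| = |4.9502 − 11.379| = 6.429 km/s.

Δv₁ = 6.43 km/s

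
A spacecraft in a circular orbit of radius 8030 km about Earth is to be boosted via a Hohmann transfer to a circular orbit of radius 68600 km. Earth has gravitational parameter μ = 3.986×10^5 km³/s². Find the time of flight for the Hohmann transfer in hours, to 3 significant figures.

Semi-major axis of the transfer orbit: a_t = (8030 + 68600)/2 = 38315 km.
Transfer time t = π√(a_t³/μ) = π√((38315)³ / 3.986×10^5) = 37320 s.
Converting: 37320 s ÷ 3600 s/hour = 10.4 hours.

t = 10.4 hours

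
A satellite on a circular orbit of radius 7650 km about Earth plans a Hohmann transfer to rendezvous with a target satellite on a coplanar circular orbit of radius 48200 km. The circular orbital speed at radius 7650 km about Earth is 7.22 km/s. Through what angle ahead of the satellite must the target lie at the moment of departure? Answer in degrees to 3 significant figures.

From the circular-orbit relation v² = μ/r at r = 7650 km: μ = v²r = (7.22)² × 7650 = 3.98782×10^5 km³/s².
The Hohmann ellipse has a_t = (r₁ + r₂)/2 = 27925 km.
Transfer time t = π√(a_t³/μ) = 23215 s.
The target's mean motion on its circular orbit is ω₂ = √(μ/r₂³) = 5.9676×10^-5 rad/s.
Angle swept by the target during transfer: ω₂·t = 1.3854 rad = 79.38°.
The satellite traverses 180° on the transfer ellipse, so the target must lead by 180° − 79.38° = 101°.

φ = 101°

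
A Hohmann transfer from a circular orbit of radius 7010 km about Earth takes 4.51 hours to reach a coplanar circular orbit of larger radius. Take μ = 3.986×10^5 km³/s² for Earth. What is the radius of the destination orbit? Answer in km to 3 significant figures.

Transfer time t = 4.51 hours = 16236 s, and t = π√(a_t³/μ).
So a_t = (μ t²/π²)^(1/3) = (3.986×10^5 × (16236)² / π²)^(1/3) = 21999 km.
Since a_t = (r₁ + r₂)/2, r₂ = 2a_t − r₁ = 2×21999 − 7010 = 36988 km.

r₂ = 37000 km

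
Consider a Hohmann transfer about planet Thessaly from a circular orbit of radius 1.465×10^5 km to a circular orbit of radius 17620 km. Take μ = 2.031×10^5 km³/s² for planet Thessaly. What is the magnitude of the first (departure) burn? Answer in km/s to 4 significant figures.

The Hohmann ellipse has a_t = (r₁ + r₂)/2 = 82060 km.
On the circular orbit at r = 1.465×10^5 km, v_c = √(μ/r) = 1.1774 km/s.
Transfer-orbit speed at the same r (vis-viva, a = a_t): v_t = √[μ(2/r − 1/a_t)] = 0.54560 km/s.
Δv₁ = |v_t − v_c| = |0.54560 − 1.1774| = 0.6318 km/s.

Δv₁ = 0.6318 km/s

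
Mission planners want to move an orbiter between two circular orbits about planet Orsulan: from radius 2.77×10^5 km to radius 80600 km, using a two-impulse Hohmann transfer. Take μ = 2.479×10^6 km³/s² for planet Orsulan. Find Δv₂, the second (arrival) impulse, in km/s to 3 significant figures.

Δv₂ = 1.36 km/s

Semi-major axis of the transfer orbit: a_t = (2.770×10^5 + 80600)/2 = 1.788×10^5 km.
Circular speed at r = 80600 km: v_c = √(μ/r) = 5.546 km/s.
Vis-viva on the transfer ellipse at r = 80600 km gives v_t = √[μ(2/r − 1/a_t)] = 6.903 km/s.
Δv₂ = |v_t − v_c| = |6.903 − 5.546| = 1.357 km/s.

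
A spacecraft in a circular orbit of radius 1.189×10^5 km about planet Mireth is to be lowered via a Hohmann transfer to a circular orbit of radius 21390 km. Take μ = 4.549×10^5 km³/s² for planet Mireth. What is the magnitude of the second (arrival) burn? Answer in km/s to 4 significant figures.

Δv₂ = 1.392 km/s

Semi-major axis of the transfer orbit: a_t = (1.189×10^5 + 21390)/2 = 70145 km.
Circular speed at r = 21390 km: v_c = √(μ/r) = 4.612 km/s.
Transfer-orbit speed at the same r (vis-viva, a = a_t): v_t = √[μ(2/r − 1/a_t)] = 6.004 km/s.
Δv₂ = |v_t − v_c| = |6.004 − 4.612| = 1.392 km/s.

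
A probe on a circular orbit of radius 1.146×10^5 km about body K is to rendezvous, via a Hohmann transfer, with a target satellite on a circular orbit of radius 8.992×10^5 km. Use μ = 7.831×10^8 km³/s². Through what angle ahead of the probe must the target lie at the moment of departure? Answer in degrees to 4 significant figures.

Semi-major axis of the transfer orbit: a_t = (1.146×10^5 + 8.992×10^5)/2 = 5.069×10^5 km.
The half-period of the transfer ellipse is t = π√(a_t³/μ) = 40516 s.
Target angular speed ω₂ = √(μ/r₂³) = 3.2819×10^-5 rad/s.
Angle swept by the target during transfer: ω₂·t = 1.3297 rad = 76.19°.
The probe traverses 180° on the transfer ellipse, so the target must lead by 180° − 76.19° = 103.8°.

φ = 103.8°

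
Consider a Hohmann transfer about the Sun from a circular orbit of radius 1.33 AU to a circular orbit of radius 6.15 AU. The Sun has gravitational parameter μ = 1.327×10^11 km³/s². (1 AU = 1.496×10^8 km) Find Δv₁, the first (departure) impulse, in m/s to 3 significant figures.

In km: r₁ = 1.33 × 1.496×10^8 = 1.98968×10^8 km; r₂ = 6.15 × 1.496×10^8 = 9.2004×10^8 km.
Transfer-ellipse semi-major axis a_t = (r₁ + r₂)/2 = (1.98968×10^8 + 9.2004×10^8)/2 = 5.59504×10^8 km.
On the circular orbit at r = 1.98968×10^8 km, v_c = √(μ/r) = 25.8252 km/s.
Transfer-orbit speed at the same r (vis-viva, a = a_t): v_t = √[μ(2/r − 1/a_t)] = 33.1166 km/s.
Δv₁ = |v_t − v_c| = |33.1166 − 25.8252| = 7.291 km/s.

Δv₁ = 7290 m/s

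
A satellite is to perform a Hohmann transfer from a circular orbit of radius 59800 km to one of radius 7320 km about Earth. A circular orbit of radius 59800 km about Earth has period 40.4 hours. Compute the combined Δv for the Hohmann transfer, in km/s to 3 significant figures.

From Kepler's third law T² = 4π²r³/μ at r = 59800 km, T = 40.4 hours = 40.4 × 3600 s = 1.4544×10^5 s: μ = 4π²r³/T² = 3.99113×10^5 km³/s².
Transfer-ellipse semi-major axis a_t = (r₁ + r₂)/2 = (59800 + 7320)/2 = 33560 km.
At r₁ the circular-orbit speed is v₁ = √(μ/r₁) = 2.5834 km/s.
Transfer-orbit speed at r₁ (v² = μ(2/r − 1/a)): v_a = √[μ(2/r₁ − 1/a_t)] = 1.2065 km/s.
First burn Δv₁ = |v_a − v₁| = 1.377 km/s.
Circular speed at r₂: v₂ = √(μ/r₂) = 7.384 km/s.
Transfer-orbit speed at r₂: v_p = √[μ(2/r₂ − 1/a_t)] = 9.857 km/s.
Second burn Δv₂ = |v₂ − v_p| = 2.473 km/s.
Δv = Δv₁ + Δv₂ = 1.377 + 2.473 = 3.850 km/s.

Δv = 3.85 km/s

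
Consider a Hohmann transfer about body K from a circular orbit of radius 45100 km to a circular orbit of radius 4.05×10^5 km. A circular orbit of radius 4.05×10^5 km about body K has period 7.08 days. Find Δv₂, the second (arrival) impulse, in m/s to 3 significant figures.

From Kepler's third law T² = 4π²r³/μ at r = 4.05×10^5 km, T = 7.08 days = 7.08 × 86400 s = 6.11712×10^5 s: μ = 4π²r³/T² = 7.00859×10^6 km³/s².
Semi-major axis of the transfer orbit: a_t = (45100 + 4.050×10^5)/2 = 2.2505×10^5 km.
Circular speed at r = 4.050×10^5 km: v_c = √(μ/r) = 4.160 km/s.
Vis-viva on the transfer ellipse at r = 4.050×10^5 km gives v_t = √[μ(2/r − 1/a_t)] = 1.862 km/s.
Δv₂ = |v_t − v_c| = |1.862 − 4.160| = 2.298 km/s.

Δv₂ = 2300 m/s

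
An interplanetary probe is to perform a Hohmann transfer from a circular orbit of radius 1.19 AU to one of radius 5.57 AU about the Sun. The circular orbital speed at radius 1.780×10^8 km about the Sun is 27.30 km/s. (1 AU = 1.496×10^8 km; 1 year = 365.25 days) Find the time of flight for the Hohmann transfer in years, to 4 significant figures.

From the circular-orbit relation v² = μ/r at r = 1.780×10^8 km: μ = v²r = (27.30)² × 1.780×10^8 = 1.32662×10^11 km³/s².
In km: r₁ = 1.19 × 1.496×10^8 = 1.78024×10^8 km; r₂ = 5.57 × 1.496×10^8 = 8.33272×10^8 km.
The Hohmann ellipse has a_t = (r₁ + r₂)/2 = 5.05648×10^8 km.
Transfer time t = π√(a_t³/μ) = π√((5.05648×10^8)³ / 1.32662×10^11) = 9.807×10^7 s.
Converting: 9.807×10^7 s ÷ 3.15576×10^7 s/year (365.25 × 86400) = 3.108 years.

t = 3.108 years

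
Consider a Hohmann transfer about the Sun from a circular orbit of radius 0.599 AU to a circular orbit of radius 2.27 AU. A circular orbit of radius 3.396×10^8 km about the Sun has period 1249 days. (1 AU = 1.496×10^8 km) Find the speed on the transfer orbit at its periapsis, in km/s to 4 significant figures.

v = 48.42 km/s

From Kepler's third law T² = 4π²r³/μ at r = 3.396×10^8 km, T = 1249 days = 1249 × 86400 s = 1.079136×10^8 s: μ = 4π²r³/T² = 1.32773×10^11 km³/s².
In km: r₁ = 0.599 × 1.496×10^8 = 8.96104×10^7 km; r₂ = 2.27 × 1.496×10^8 = 3.39592×10^8 km.
Transfer-ellipse semi-major axis a_t = (r₁ + r₂)/2 = (8.96104×10^7 + 3.39592×10^8)/2 = 2.146012×10^8 km.
At periapsis, r = 8.96104×10^7 km.
Applying v² = μ(2/r − 1/a_t): v = 48.42 km/s.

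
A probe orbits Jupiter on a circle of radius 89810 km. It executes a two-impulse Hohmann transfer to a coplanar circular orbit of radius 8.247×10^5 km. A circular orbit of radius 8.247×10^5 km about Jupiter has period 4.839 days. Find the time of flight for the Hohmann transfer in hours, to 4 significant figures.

From Kepler's third law T² = 4π²r³/μ at r = 8.247×10^5 km, T = 4.839 days = 4.839 × 86400 s = 4.180896×10^5 s: μ = 4π²r³/T² = 1.26680×10^8 km³/s².
Transfer-ellipse semi-major axis a_t = (r₁ + r₂)/2 = (89810 + 8.247×10^5)/2 = 4.57255×10^5 km.
Transfer time t = π√(a_t³/μ) = π√((4.57255×10^5)³ / 1.26680×10^8) = 86300 s.
Converting: 86300 s ÷ 3600 s/hour = 23.97 hours.

t = 23.97 hours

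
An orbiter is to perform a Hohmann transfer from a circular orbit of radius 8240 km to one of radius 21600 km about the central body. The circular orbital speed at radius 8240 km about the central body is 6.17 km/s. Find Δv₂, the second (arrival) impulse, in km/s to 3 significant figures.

Δv₂ = 0.979 km/s

From the circular-orbit relation v² = μ/r at r = 8240 km: μ = v²r = (6.17)² × 8240 = 3.13688×10^5 km³/s².
Transfer-ellipse semi-major axis a_t = (r₁ + r₂)/2 = (8240 + 21600)/2 = 14920 km.
On the circular orbit at r = 21600 km, v_c = √(μ/r) = 3.8109 km/s.
Vis-viva on the transfer ellipse at r = 21600 km gives v_t = √[μ(2/r − 1/a_t)] = 2.8321 km/s.
Δv₂ = |v_t − v_c| = |2.8321 − 3.8109| = 0.9788 km/s.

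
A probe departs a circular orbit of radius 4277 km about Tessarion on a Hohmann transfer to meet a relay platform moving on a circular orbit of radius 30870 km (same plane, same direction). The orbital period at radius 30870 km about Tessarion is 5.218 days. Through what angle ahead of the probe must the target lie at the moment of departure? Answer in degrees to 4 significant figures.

φ = 102.7°

From Kepler's third law T² = 4π²r³/μ at r = 30870 km, T = 5.218 days = 5.218 × 86400 s = 4.508352×10^5 s: μ = 4π²r³/T² = 5713.92 km³/s².
Transfer-ellipse semi-major axis a_t = (r₁ + r₂)/2 = (4277 + 30870)/2 = 17573.5 km.
Transfer time t = π√(a_t³/μ) = 96821 s.
The target's mean motion on its circular orbit is ω₂ = √(μ/r₂³) = 1.3937×10^-5 rad/s.
Angle swept by the target during transfer: ω₂·t = 1.3494 rad = 77.31°.
The probe traverses 180° on the transfer ellipse, so the target must lead by 180° − 77.31° = 102.7°.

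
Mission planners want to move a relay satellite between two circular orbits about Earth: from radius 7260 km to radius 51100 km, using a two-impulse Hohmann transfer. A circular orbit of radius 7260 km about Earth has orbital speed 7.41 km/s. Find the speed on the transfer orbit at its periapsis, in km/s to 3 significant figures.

From the circular-orbit relation v² = μ/r at r = 7260 km: μ = v²r = (7.41)² × 7260 = 3.98633×10^5 km³/s².
The Hohmann ellipse has a_t = (r₁ + r₂)/2 = 29180 km.
The periapsis of the transfer ellipse is at r = 7260 km.
Applying v² = μ(2/r − 1/a_t): v = 9.806 km/s.

v = 9.81 km/s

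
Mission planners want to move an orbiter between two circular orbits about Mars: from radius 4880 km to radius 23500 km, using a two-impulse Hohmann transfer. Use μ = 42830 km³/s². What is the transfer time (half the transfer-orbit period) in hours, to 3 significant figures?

Semi-major axis of the transfer orbit: a_t = (4880 + 23500)/2 = 14190 km.
Transfer time t = π√(a_t³/μ) = π√((14190)³ / 42830) = 25660 s.
Converting: 25660 s ÷ 3600 s/hour = 7.13 hours.

t = 7.13 hours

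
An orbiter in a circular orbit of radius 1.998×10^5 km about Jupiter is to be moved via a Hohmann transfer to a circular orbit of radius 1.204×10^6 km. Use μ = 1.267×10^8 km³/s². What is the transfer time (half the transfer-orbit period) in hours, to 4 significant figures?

t = 45.59 hours

Semi-major axis of the transfer orbit: a_t = (1.998×10^5 + 1.204×10^6)/2 = 7.019×10^5 km.
By Kepler's third law the transfer-orbit period is T = 2π√(a_t³/μ), so t = T/2 = 1.6412×10^5 s.
Converting: 1.6412×10^5 s ÷ 3600 s/hour = 45.59 hours.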